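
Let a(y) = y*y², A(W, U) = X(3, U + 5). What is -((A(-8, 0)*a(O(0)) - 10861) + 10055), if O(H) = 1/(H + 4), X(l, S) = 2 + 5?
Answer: 51577/64 ≈ 805.89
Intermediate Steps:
X(l, S) = 7
A(W, U) = 7
O(H) = 1/(4 + H)
a(y) = y³
-((A(-8, 0)*a(O(0)) - 10861) + 10055) = -((7*(1/(4 + 0))³ - 10861) + 10055) = -((7*(1/4)³ - 10861) + 10055) = -((7*(¼)³ - 10861) + 10055) = -((7*(1/64) - 10861) + 10055) = -((7/64 - 10861) + 10055) = -(-695097/64 + 10055) = -1*(-51577/64) = 51577/64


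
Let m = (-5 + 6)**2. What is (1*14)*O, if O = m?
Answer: 14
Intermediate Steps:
m = 1 (m = 1**2 = 1)
O = 1
(1*14)*O = (1*14)*1 = 14*1 = 14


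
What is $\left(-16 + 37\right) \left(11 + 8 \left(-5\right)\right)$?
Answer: $-609$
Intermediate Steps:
$\left(-16 + 37\right) \left(11 + 8 \left(-5\right)\right) = 21 \left(11 - 40\right) = 21 \left(-29\right) = -609$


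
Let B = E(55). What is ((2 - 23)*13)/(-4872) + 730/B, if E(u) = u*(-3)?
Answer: -33443/7656 ≈ -4.3682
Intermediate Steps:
E(u) = -3*u
B = -165 (B = -3*55 = -165)
((2 - 23)*13)/(-4872) + 730/B = ((2 - 23)*13)/(-4872) + 730/(-165) = -21*13*(-1/4872) + 730*(-1/165) = -273*(-1/4872) - 146/33 = 13/232 - 146/33 = -33443/7656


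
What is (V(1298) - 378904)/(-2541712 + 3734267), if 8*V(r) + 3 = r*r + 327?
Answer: -168263/1192555 ≈ -0.14109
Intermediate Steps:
V(r) = 81/2 + r**2/8 (V(r) = -3/8 + (r*r + 327)/8 = -3/8 + (r**2 + 327)/8 = -3/8 + (327 + r**2)/8 = -3/8 + (327/8 + r**2/8) = 81/2 + r**2/8)
(V(1298) - 378904)/(-2541712 + 3734267) = ((81/2 + (1/8)*1298**2) - 378904)/(-2541712 + 3734267) = ((81/2 + (1/8)*1684804) - 378904)/1192555 = ((81/2 + 421201/2) - 378904)*(1/1192555) = (210641 - 378904)*(1/1192555) = -168263*1/1192555 = -168263/1192555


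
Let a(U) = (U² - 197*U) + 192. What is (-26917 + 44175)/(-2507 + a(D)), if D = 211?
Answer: 17258/639 ≈ 27.008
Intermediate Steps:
a(U) = 192 + U² - 197*U
(-26917 + 44175)/(-2507 + a(D)) = (-26917 + 44175)/(-2507 + (192 + 211² - 197*211)) = 17258/(-2507 + (192 + 44521 - 41567)) = 17258/(-2507 + 3146) = 17258/639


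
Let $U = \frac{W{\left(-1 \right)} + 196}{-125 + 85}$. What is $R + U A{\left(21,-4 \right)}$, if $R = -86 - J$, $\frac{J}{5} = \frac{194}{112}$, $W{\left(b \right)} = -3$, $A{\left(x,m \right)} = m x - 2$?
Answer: $\frac{89681}{280} \approx 320.29$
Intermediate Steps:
$A{\left(x,m \right)} = -2 + m x$
$U = - \frac{193}{40}$ ($U = \frac{-3 + 196}{-125 + 85} = \frac{193}{-40} = 193 \left(- \frac{1}{40}\right) = - \frac{193}{40} \approx -4.825$)
$J = \frac{485}{56}$ ($J = 5 \cdot \frac{194}{112} = 5 \cdot 194 \cdot \frac{1}{112} = 5 \cdot \frac{97}{56} = \frac{485}{56} \approx 8.6607$)
$R = - \frac{5301}{56}$ ($R = -86 - \frac{485}{56} = - \frac{5301}{56} \approx -94.661$)
$R + U A{\left(21,-4 \right)} = - \frac{5301}{56} - \frac{193 \left(-2 - 84\right)}{40} = - \frac{5301}{56} - - \frac{8299}{20} = - \frac{5301}{56} + \frac{8299}{20} = \frac{89681}{280}$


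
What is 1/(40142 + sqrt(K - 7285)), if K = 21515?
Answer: 20071/805682967 - sqrt(14230)/1611365934 ≈ 2.4838e-5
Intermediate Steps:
1/(40142 + sqrt(K - 7285)) = 1/(40142 + sqrt(21515 - 7285)) = 1/(40142 + sqrt(14230))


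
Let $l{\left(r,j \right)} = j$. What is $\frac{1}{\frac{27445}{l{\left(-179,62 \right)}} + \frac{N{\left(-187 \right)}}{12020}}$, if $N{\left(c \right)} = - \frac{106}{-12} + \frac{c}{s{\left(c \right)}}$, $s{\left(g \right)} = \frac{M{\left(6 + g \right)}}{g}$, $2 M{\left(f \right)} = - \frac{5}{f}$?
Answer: $\frac{11178600}{7302874423} \approx 0.0015307$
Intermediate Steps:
$M{\left(f \right)} = - \frac{5}{2 f}$ ($M{\left(f \right)} = \frac{\left(-5\right) \frac{1}{f}}{2} = - \frac{5}{2 f}$)
$s{\left(g \right)} = - \frac{5}{2 g \left(6 + g\right)}$ ($s{\left(g \right)} = \frac{\left(- \frac{5}{2}\right) \frac{1}{6 + g}}{g} = - \frac{5}{2 g \left(6 + g\right)}$)
$N{\left(c \right)} = \frac{53}{6} - \frac{2 c^{2} \left(6 + c\right)}{5}$ ($N{\left(c \right)} = - \frac{106}{-12} + \frac{c}{\left(- \frac{5}{2}\right) \frac{1}{c} \frac{1}{6 + c}} = \left(-106\right) \left(- \frac{1}{12}\right) + c \left(- \frac{2 c \left(6 + c\right)}{5}\right) = \frac{53}{6} - \frac{2 c^{2} \left(6 + c\right)}{5}$)
$\frac{1}{\frac{27445}{l{\left(-179,62 \right)}} + \frac{N{\left(-187 \right)}}{12020}} = \frac{1}{\frac{27445}{62} + \frac{\frac{53}{6} - \frac{2 \left(-187\right)^{2} \left(6 - 187\right)}{5}}{12020}} = \frac{1}{27445 \cdot \frac{1}{62} + \left(\frac{53}{6} - \frac{69938}{5} \left(-181\right)\right) \frac{1}{12020}} = \frac{1}{\frac{27445}{62} + \left(\frac{53}{6} + \frac{12658778}{5}\right) \frac{1}{12020}} = \frac{1}{\frac{27445}{62} + \frac{75952933}{30} \cdot \frac{1}{12020}} = \frac{1}{\frac{27445}{62} + \frac{75952933}{360600}} = \frac{1}{\frac{7302874423}{11178600}} = \frac{11178600}{7302874423}$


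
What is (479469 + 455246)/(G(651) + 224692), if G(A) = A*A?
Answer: 934715/648493 ≈ 1.4414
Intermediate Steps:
G(A) = A²
(479469 + 455246)/(G(651) + 224692) = (479469 + 455246)/(651² + 224692) = 934715/(423801 + 224692) = 934715/648493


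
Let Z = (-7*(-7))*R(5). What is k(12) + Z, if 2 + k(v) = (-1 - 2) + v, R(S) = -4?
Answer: -189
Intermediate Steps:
k(v) = -5 + v (k(v) = -2 + ((-1 - 2) + v) = -2 + (-3 + v) = -5 + v)
Z = -196 (Z = -7*(-7)*(-4) = 49*(-4) = -196)
k(12) + Z = (-5 + 12) - 196 = 7 - 196 = -189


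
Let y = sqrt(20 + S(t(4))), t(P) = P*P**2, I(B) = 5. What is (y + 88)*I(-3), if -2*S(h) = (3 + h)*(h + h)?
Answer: 440 + 10*I*sqrt(1067) ≈ 440.0 + 326.65*I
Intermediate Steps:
t(P) = P**3
S(h) = -h*(3 + h) (S(h) = -(3 + h)*(h + h)/2 = -(3 + h)*2*h/2 = -h*(3 + h))
y = 2*I*sqrt(1067) (y = sqrt(20 - 1*4**3*(3 + 4**3)) = sqrt(20 - 1*64*(3 + 64)) = sqrt(20 - 1*64*67) = sqrt(20 - 4288) = sqrt(-4268) = 2*I*sqrt(1067) ≈ 65.33*I)
(y + 88)*I(-3) = (2*I*sqrt(1067) + 88)*5 = (88 + 2*I*sqrt(1067))*5 = 440 + 10*I*sqrt(1067)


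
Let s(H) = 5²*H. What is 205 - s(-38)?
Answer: 1155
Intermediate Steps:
s(H) = 25*H
205 - s(-38) = 205 - 25*(-38) = 205 - 1*(-950) = 205 + 950 = 1155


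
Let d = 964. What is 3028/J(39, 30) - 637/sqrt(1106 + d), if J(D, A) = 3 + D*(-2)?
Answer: -3028/75 - 637*sqrt(230)/690 ≈ -54.374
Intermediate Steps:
J(D, A) = 3 - 2*D
3028/J(39, 30) - 637/sqrt(1106 + d) = 3028/(3 - 2*39) - 637/sqrt(1106 + 964) = 3028/(3 - 78) - 637*sqrt(230)/690 = 3028/(-75) - 637*sqrt(230)/690 = 3028*(-1/75) - 637*sqrt(230)/690 = -3028/75 - 637*sqrt(230)/690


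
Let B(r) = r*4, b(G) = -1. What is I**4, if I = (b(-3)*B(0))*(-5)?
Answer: 0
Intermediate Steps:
B(r) = 4*r
I = 0 (I = -4*0*(-5) = -1*0*(-5) = 0*(-5) = 0)
I**4 = 0**4 = 0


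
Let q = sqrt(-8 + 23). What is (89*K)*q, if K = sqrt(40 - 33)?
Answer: 89*sqrt(105) ≈ 911.98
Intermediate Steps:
q = sqrt(15) ≈ 3.8730
K = sqrt(7) ≈ 2.6458
(89*K)*q = (89*sqrt(7))*sqrt(15) = 89*sqrt(105)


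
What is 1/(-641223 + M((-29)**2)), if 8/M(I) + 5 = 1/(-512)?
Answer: -2561/1642176199 ≈ -1.5595e-6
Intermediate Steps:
M(I) = -4096/2561 (M(I) = 8/(-5 + 1/(-512)) = 8/(-5 - 1/512) = 8/(-2561/512) = 8*(-512/2561) = -4096/2561)
1/(-641223 + M((-29)**2)) = 1/(-641223 - 4096/2561) = 1/(-1642176199/2561) = -2561/1642176199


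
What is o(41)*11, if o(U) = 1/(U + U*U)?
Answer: 11/1722 ≈ 0.0063879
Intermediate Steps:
o(U) = 1/(U + U²)
o(41)*11 = (1/(41*(1 + 41)))*11 = ((1/41)/42)*11 = ((1/41)*(1/42))*11 = (1/1722)*11 = 11/1722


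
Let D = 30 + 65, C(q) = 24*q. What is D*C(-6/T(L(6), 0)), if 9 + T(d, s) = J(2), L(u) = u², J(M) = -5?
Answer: 6840/7 ≈ 977.14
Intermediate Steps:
T(d, s) = -14 (T(d, s) = -9 - 5 = -14)
D = 95
D*C(-6/T(L(6), 0)) = 95*(24*(-6/(-14))) = 95*(24*(-6*(-1/14))) = 95*(24*(3/7)) = 95*(72/7) = 6840/7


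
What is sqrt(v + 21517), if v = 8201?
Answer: 3*sqrt(3302) ≈ 172.39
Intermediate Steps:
sqrt(v + 21517) = sqrt(8201 + 21517) = sqrt(29718) = 3*sqrt(3302)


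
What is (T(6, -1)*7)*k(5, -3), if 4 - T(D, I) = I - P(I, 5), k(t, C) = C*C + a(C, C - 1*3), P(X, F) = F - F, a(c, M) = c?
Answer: 210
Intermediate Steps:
P(X, F) = 0
k(t, C) = C + C**2 (k(t, C) = C*C + C = C**2 + C = C + C**2)
T(D, I) = 4 - I (T(D, I) = 4 - (I - 1*0) = 4 - (I + 0) = 4 - I)
(T(6, -1)*7)*k(5, -3) = ((4 - 1*(-1))*7)*(-3*(1 - 3)) = ((4 + 1)*7)*(-3*(-2)) = (5*7)*6 = 35*6 = 210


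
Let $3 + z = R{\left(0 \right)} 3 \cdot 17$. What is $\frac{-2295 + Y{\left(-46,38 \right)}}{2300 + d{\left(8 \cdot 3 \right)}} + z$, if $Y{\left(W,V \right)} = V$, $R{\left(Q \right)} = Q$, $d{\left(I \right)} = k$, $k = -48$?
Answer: $- \frac{9013}{2252} \approx -4.0022$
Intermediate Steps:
$d{\left(I \right)} = -48$
$z = -3$ ($z = -3 + 0 \cdot 3 \cdot 17 = -3 + 0 \cdot 17 = -3 + 0 = -3$)
$\frac{-2295 + Y{\left(-46,38 \right)}}{2300 + d{\left(8 \cdot 3 \right)}} + z = \frac{-2295 + 38}{2300 - 48} - 3 = - \frac{2257}{2252} - 3 = - \frac{9013}{2252}$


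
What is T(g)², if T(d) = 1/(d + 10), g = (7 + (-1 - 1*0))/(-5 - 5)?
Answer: 25/2209 ≈ 0.011317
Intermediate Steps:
g = -⅗ (g = (7 + (-1 + 0))/(-10) = (7 - 1)*(-⅒) = 6*(-⅒) = -⅗ ≈ -0.60000)
T(d) = 1/(10 + d)
T(g)² = (1/(10 - ⅗))² = (1/(47/5))² = (5/47)² = 25/2209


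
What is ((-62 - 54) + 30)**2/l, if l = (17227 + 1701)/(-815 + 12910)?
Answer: 22363655/4732 ≈ 4726.0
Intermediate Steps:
l = 18928/12095 ≈ 1.5649
((-62 - 54) + 30)**2/l = ((-62 - 54) + 30)**2/(18928/12095) = (-116 + 30)**2*(12095/18928) = (-86)**2*(12095/18928) = 7396*(12095/18928) = 22363655/4732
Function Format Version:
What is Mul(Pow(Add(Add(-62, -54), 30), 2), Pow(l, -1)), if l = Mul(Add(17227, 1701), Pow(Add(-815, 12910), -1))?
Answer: Rational(22363655, 4732) ≈ 4726.0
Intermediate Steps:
l = Rational(18928, 12095) (l = Mul(18928, Pow(12095, -1)) = Mul(18928, Rational(1, 12095)) = Rational(18928, 12095) ≈ 1.5649)
Mul(Pow(Add(Add(-62, -54), 30), 2), Pow(l, -1)) = Mul(Pow(Add(Add(-62, -54), 30), 2), Pow(Rational(18928, 12095), -1)) = Mul(Pow(Add(-116, 30), 2), Rational(12095, 18928)) = Mul(Pow(-86, 2), Rational(12095, 18928)) = Mul(7396, Rational(12095, 18928)) = Rational(22363655, 4732)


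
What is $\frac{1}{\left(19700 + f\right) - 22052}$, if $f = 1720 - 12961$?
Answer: $- \frac{1}{13593} \approx -7.3567 \cdot 10^{-5}$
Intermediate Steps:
$f = -11241$
$\frac{1}{\left(19700 + f\right) - 22052} = \frac{1}{\left(19700 - 11241\right) - 22052} = \frac{1}{8459 - 22052} = \frac{1}{-13593} = - \frac{1}{13593}$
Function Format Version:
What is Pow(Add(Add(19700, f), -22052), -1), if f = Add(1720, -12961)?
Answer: Rational(-1, 13593) ≈ -7.3567e-5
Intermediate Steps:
f = -11241
Pow(Add(Add(19700, f), -22052), -1) = Pow(Add(Add(19700, -11241), -22052), -1) = Pow(Add(8459, -22052), -1) = Pow(-13593, -1) = Rational(-1, 13593)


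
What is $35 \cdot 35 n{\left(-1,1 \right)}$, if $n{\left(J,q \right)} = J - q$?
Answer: $-2450$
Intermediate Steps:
$35 \cdot 35 n{\left(-1,1 \right)} = 35 \cdot 35 \left(-1 - 1\right) = 1225 \left(-1 - 1\right) = 1225 \left(-2\right) = -2450$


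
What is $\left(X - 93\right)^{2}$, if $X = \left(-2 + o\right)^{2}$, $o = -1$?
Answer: $7056$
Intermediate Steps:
$X = 9$ ($X = \left(-2 - 1\right)^{2} = \left(-3\right)^{2} = 9$)
$\left(X - 93\right)^{2} = \left(9 - 93\right)^{2} = \left(-84\right)^{2} = 7056$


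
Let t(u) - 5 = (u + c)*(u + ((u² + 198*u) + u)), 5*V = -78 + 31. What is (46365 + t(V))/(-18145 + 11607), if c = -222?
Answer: -57619437/817250 ≈ -70.504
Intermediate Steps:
V = -47/5 (V = (-78 + 31)/5 = (⅕)*(-47) = -47/5 ≈ -9.4000)
t(u) = 5 + (-222 + u)*(u² + 200*u) (t(u) = 5 + (u - 222)*(u + ((u² + 198*u) + u)) = 5 + (-222 + u)*(u + (u² + 199*u)) = 5 + (-222 + u)*(u² + 200*u))
(46365 + t(V))/(-18145 + 11607) = (46365 + (5 + (-47/5)³ - 44400*(-47/5) - 22*(-47/5)²))/(-18145 + 11607) = (46365 + (5 - 103823/125 + 417360 - 22*2209/25))/(-6538) = (46365 + (5 - 103823/125 + 417360 - 48598/25))*(-1/6538) = (46365 + 51823812/125)*(-1/6538) = (57619437/125)*(-1/6538) = -57619437/817250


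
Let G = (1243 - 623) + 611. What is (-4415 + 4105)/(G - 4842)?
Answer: 310/3611 ≈ 0.085849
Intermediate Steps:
G = 1231 (G = 620 + 611 = 1231)
(-4415 + 4105)/(G - 4842) = (-4415 + 4105)/(1231 - 4842) = -310/(-3611) = -310*(-1/3611) = 310/3611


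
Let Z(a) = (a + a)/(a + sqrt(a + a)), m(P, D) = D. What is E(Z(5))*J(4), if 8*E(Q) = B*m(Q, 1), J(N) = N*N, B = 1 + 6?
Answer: 14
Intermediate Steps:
B = 7
J(N) = N**2
Z(a) = 2*a/(a + sqrt(2)*sqrt(a)) (Z(a) = (2*a)/(a + sqrt(2*a)) = (2*a)/(a + sqrt(2)*sqrt(a)) = 2*a/(a + sqrt(2)*sqrt(a)))
E(Q) = 7/8 (E(Q) = (7*1)/8 = (1/8)*7 = 7/8)
E(Z(5))*J(4) = (7/8)*4**2 = (7/8)*16 = 14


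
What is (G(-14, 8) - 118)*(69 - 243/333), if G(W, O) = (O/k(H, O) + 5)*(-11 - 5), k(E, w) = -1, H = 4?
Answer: -176820/37 ≈ -4778.9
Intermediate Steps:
G(W, O) = -80 + 16*O (G(W, O) = (O/(-1) + 5)*(-11 - 5) = (O*(-1) + 5)*(-16) = (-O + 5)*(-16) = (5 - O)*(-16) = -80 + 16*O)
(G(-14, 8) - 118)*(69 - 243/333) = ((-80 + 16*8) - 118)*(69 - 243/333) = ((-80 + 128) - 118)*(69 - 243*1/333) = (48 - 118)*(69 - 27/37) = -70*2526/37 = -176820/37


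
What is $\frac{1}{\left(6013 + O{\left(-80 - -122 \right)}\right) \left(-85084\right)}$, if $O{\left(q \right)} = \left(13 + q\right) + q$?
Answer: $- \frac{1}{519863240} \approx -1.9236 \cdot 10^{-9}$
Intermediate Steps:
$O{\left(q \right)} = 13 + 2 q$
$\frac{1}{\left(6013 + O{\left(-80 - -122 \right)}\right) \left(-85084\right)} = \frac{1}{\left(6013 + \left(13 + 2 \left(-80 - -122\right)\right)\right) \left(-85084\right)} = \frac{1}{6013 + \left(13 + 2 \left(-80 + 122\right)\right)} \left(- \frac{1}{85084}\right) = \frac{1}{6013 + \left(13 + 2 \cdot 42\right)} \left(- \frac{1}{85084}\right) = \frac{1}{6013 + \left(13 + 84\right)} \left(- \frac{1}{85084}\right) = \frac{1}{6013 + 97} \left(- \frac{1}{85084}\right) = \frac{1}{6110} \left(- \frac{1}{85084}\right) = - \frac{1}{519863240}$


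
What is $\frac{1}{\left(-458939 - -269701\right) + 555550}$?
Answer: $\frac{1}{366312} \approx 2.7299 \cdot 10^{-6}$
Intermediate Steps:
$\frac{1}{\left(-458939 - -269701\right) + 555550} = \frac{1}{\left(-458939 + 269701\right) + 555550} = \frac{1}{-189238 + 555550} = \frac{1}{366312}$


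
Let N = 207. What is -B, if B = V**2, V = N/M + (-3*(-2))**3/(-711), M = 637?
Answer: -1134225/2532404329 ≈ -0.00044788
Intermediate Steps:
V = 1065/50323 (V = 207/637 + (-3*(-2))**3/(-711) = 207*(1/637) + 6**3*(-1/711) = 207/637 + 216*(-1/711) = 207/637 - 24/79 = 1065/50323 ≈ 0.021163)
B = 1134225/2532404329 (B = (1065/50323)**2 = 1134225/2532404329 ≈ 0.00044788)
-B = -1*1134225/2532404329 = -1134225/2532404329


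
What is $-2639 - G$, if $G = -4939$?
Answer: $2300$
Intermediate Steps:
$-2639 - G = -2639 - -4939 = -2639 + 4939 = 2300$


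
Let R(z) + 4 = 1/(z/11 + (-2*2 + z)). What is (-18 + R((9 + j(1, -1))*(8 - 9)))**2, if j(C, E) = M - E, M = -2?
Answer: 9554281/19600 ≈ 487.46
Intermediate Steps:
j(C, E) = -2 - E
R(z) = -4 + 1/(-4 + 12*z/11) (R(z) = -4 + 1/(z/11 + (-2*2 + z)) = -4 + 1/(z*(1/11) + (-4 + z)) = -4 + 1/(z/11 + (-4 + z)) = -4 + 1/(-4 + 12*z/11))
(-18 + R((9 + j(1, -1))*(8 - 9)))**2 = (-18 + (187 - 48*(9 + (-2 - 1*(-1)))*(8 - 9))/(4*(-11 + 3*((9 + (-2 - 1*(-1)))*(8 - 9)))))**2 = (-18 + (187 - 48*(9 + (-2 + 1))*(-1))/(4*(-11 + 3*((9 + (-2 + 1))*(-1)))))**2 = (-18 + (187 - 48*(9 - 1)*(-1))/(4*(-11 + 3*((9 - 1)*(-1)))))**2 = (-18 + (187 - 384*(-1))/(4*(-11 + 3*(8*(-1)))))**2 = (-18 + (187 - 48*(-8))/(4*(-11 + 3*(-8))))**2 = (-18 + (187 + 384)/(4*(-11 - 24)))**2 = (-18 + (1/4)*571/(-35))**2 = (-18 + (1/4)*(-1/35)*571)**2 = (-18 - 571/140)**2 = (-3091/140)**2 = 9554281/19600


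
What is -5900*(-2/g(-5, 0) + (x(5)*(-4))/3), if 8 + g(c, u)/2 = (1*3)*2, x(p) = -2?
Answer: -56050/3 ≈ -18683.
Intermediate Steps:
g(c, u) = -4 (g(c, u) = -16 + 2*((1*3)*2) = -16 + 2*(3*2) = -16 + 2*6 = -16 + 12 = -4)
-5900*(-2/g(-5, 0) + (x(5)*(-4))/3) = -5900*(-2/(-4) - 2*(-4)/3) = -5900*(-2*(-¼) + 8*(⅓)) = -5900*(½ + 8/3) = -5900*19/6 = -56050/3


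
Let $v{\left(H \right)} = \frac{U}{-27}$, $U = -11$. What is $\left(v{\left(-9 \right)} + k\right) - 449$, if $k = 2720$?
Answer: $\frac{61328}{27} \approx 2271.4$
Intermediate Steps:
$v{\left(H \right)} = \frac{11}{27}$ ($v{\left(H \right)} = - \frac{11}{-27} = \left(-11\right) \left(- \frac{1}{27}\right) = \frac{11}{27}$)
$\left(v{\left(-9 \right)} + k\right) - 449 = \left(\frac{11}{27} + 2720\right) - 449 = \frac{73451}{27} - 449 = \frac{61328}{27}$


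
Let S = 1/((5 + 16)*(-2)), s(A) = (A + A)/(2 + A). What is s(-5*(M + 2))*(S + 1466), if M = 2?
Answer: 615710/189 ≈ 3257.7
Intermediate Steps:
s(A) = 2*A/(2 + A) (s(A) = (2*A)/(2 + A) = 2*A/(2 + A))
S = -1/42 (S = 1/(21*(-2)) = 1/(-42) = -1/42 ≈ -0.023810)
s(-5*(M + 2))*(S + 1466) = (2*(-5*(2 + 2))/(2 - 5*(2 + 2)))*(-1/42 + 1466) = (2*(-5*4)/(2 - 5*4))*(61571/42) = (2*(-20)/(2 - 20))*(61571/42) = (2*(-20)/(-18))*(61571/42) = (2*(-20)*(-1/18))*(61571/42) = (20/9)*(61571/42) = 615710/189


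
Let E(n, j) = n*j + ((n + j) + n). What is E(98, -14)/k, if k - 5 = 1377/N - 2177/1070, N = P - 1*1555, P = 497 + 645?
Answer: 525872900/162941 ≈ 3227.4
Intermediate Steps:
P = 1142
N = -413 (N = 1142 - 1*1555 = 1142 - 1555 = -413)
E(n, j) = j + 2*n + j*n (E(n, j) = j*n + ((j + n) + n) = j*n + (j + 2*n) = j + 2*n + j*n)
k = -162941/441910 (k = 5 + (1377/(-413) - 2177/1070) = 5 + (1377*(-1/413) - 2177*1/1070) = 5 + (-1377/413 - 2177/1070) = 5 - 2372491/441910 = -162941/441910 ≈ -0.36872)
E(98, -14)/k = (-14 + 2*98 - 14*98)/(-162941/441910) = (-14 + 196 - 1372)*(-441910/162941) = -1190*(-441910/162941) = 525872900/162941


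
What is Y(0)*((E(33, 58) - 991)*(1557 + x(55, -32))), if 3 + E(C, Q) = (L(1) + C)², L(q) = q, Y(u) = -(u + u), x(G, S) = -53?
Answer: 0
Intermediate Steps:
Y(u) = -2*u
E(C, Q) = -3 + (1 + C)²
Y(0)*((E(33, 58) - 991)*(1557 + x(55, -32))) = (-2*0)*(((-3 + (1 + 33)²) - 991)*(1557 - 53)) = 0*(((-3 + 34²) - 991)*1504) = 0*(((-3 + 1156) - 991)*1504) = 0*((1153 - 991)*1504) = 0*(162*1504) = 0*243648 = 0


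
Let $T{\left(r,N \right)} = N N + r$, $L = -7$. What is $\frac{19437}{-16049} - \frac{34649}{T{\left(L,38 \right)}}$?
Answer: $- \frac{53092070}{2096583} \approx -25.323$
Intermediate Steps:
$T{\left(r,N \right)} = r + N^{2}$ ($T{\left(r,N \right)} = N^{2} + r = r + N^{2}$)
$\frac{19437}{-16049} - \frac{34649}{T{\left(L,38 \right)}} = \frac{19437}{-16049} - \frac{34649}{-7 + 38^{2}} = 19437 \left(- \frac{1}{16049}\right) - \frac{34649}{-7 + 1444} = - \frac{1767}{1459} - \frac{34649}{1437} = - \frac{53092070}{2096583}$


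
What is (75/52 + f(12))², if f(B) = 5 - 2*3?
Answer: 529/2704 ≈ 0.19564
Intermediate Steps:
f(B) = -1 (f(B) = 5 - 6 = -1)
(75/52 + f(12))² = (75/52 - 1)² = (23/52)² = 529/2704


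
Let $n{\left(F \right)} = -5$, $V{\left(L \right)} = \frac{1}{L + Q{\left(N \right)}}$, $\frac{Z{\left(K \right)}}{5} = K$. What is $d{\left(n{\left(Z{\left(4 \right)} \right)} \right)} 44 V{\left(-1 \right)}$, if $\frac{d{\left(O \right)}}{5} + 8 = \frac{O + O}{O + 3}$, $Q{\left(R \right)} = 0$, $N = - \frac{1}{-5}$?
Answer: $660$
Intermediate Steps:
$N = \frac{1}{5}$ ($N = \left(-1\right) \left(- \frac{1}{5}\right) = \frac{1}{5} \approx 0.2$)
$Z{\left(K \right)} = 5 K$
$V{\left(L \right)} = \frac{1}{L}$ ($V{\left(L \right)} = \frac{1}{L + 0} = \frac{1}{L}$)
$d{\left(O \right)} = -40 + \frac{10 O}{3 + O}$ ($d{\left(O \right)} = -40 + 5 \frac{O + O}{O + 3} = -40 + 5 \frac{2 O}{3 + O} = -40 + \frac{10 O}{3 + O}$)
$d{\left(n{\left(Z{\left(4 \right)} \right)} \right)} 44 V{\left(-1 \right)} = \frac{\frac{30 \left(-4 - -5\right)}{3 - 5} \cdot 44}{-1} = \frac{30 \left(-4 + 5\right)}{-2} \cdot 44 \left(-1\right) = 30 \left(- \frac{1}{2}\right) 1 \cdot 44 \left(-1\right) = \left(-15\right) 44 \left(-1\right) = \left(-660\right) \left(-1\right) = 660$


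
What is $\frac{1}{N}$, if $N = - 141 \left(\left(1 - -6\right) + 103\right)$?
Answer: $- \frac{1}{15510} \approx -6.4475 \cdot 10^{-5}$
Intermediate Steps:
$N = -15510$ ($N = - 141 \left(\left(1 + 6\right) + 103\right) = - 141 \left(7 + 103\right) = \left(-141\right) 110 = -15510$)
$\frac{1}{N} = \frac{1}{-15510} = - \frac{1}{15510}$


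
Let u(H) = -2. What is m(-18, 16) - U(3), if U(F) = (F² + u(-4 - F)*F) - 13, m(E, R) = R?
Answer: 26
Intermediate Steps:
U(F) = -13 + F² - 2*F (U(F) = (F² - 2*F) - 13 = -13 + F² - 2*F)
m(-18, 16) - U(3) = 16 - (-13 + 3² - 2*3) = 16 - (-13 + 9 - 6) = 16 - 1*(-10) = 16 + 10 = 26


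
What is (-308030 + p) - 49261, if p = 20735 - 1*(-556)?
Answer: -336000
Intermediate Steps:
p = 21291 (p = 20735 + 556 = 21291)
(-308030 + p) - 49261 = (-308030 + 21291) - 49261 = -286739 - 49261 = -336000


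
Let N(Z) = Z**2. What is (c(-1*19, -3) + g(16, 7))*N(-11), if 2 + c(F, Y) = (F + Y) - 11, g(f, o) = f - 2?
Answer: -2541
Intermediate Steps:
g(f, o) = -2 + f
c(F, Y) = -13 + F + Y (c(F, Y) = -2 + ((F + Y) - 11) = -2 + (-11 + F + Y) = -13 + F + Y)
(c(-1*19, -3) + g(16, 7))*N(-11) = ((-13 - 1*19 - 3) + (-2 + 16))*(-11)**2 = ((-13 - 19 - 3) + 14)*121 = (-35 + 14)*121 = -21*121 = -2541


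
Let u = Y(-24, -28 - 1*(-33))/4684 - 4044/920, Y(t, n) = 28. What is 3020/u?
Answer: -813376600/1182271 ≈ -687.98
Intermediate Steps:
u = -1182271/269330 (u = 28/4684 - 4044/920 = 28*(1/4684) - 4044*1/920 = 7/1171 - 1011/230 = -1182271/269330 ≈ -4.3897)
3020/u = 3020/(-1182271/269330) = 3020*(-269330/1182271) = -813376600/1182271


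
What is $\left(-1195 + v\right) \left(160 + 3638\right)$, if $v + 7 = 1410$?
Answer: $789984$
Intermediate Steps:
$v = 1403$ ($v = -7 + 1410 = 1403$)
$\left(-1195 + v\right) \left(160 + 3638\right) = \left(-1195 + 1403\right) \left(160 + 3638\right) = 208 \cdot 3798 = 789984$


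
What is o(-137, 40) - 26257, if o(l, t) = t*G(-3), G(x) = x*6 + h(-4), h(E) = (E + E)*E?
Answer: -25697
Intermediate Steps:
h(E) = 2*E² (h(E) = (2*E)*E = 2*E²)
G(x) = 32 + 6*x (G(x) = x*6 + 2*(-4)² = 6*x + 2*16 = 6*x + 32 = 32 + 6*x)
o(l, t) = 14*t (o(l, t) = t*(32 + 6*(-3)) = t*(32 - 18) = t*14 = 14*t)
o(-137, 40) - 26257 = 14*40 - 26257 = 560 - 26257 = -25697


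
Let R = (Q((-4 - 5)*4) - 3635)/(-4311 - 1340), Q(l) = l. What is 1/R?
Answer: 5651/3671 ≈ 1.5394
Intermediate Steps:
R = 3671/5651 (R = ((-4 - 5)*4 - 3635)/(-4311 - 1340) = (-9*4 - 3635)/(-5651) = (-36 - 3635)*(-1/5651) = -3671*(-1/5651) = 3671/5651 ≈ 0.64962)
1/R = 1/(3671/5651) = 5651/3671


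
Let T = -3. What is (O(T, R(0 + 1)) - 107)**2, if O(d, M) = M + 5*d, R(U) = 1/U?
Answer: 14641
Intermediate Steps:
(O(T, R(0 + 1)) - 107)**2 = ((1/(0 + 1) + 5*(-3)) - 107)**2 = ((1/1 - 15) - 107)**2 = ((1 - 15) - 107)**2 = (-14 - 107)**2 = (-121)**2 = 14641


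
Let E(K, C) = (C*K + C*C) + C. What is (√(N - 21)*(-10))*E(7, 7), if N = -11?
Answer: -4200*I*√2 ≈ -5939.7*I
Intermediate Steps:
E(K, C) = C + C² + C*K (E(K, C) = (C*K + C²) + C = (C² + C*K) + C = C + C² + C*K)
(√(N - 21)*(-10))*E(7, 7) = (√(-11 - 21)*(-10))*(7*(1 + 7 + 7)) = (√(-32)*(-10))*(7*15) = ((4*I*√2)*(-10))*105 = -40*I*√2*105 = -4200*I*√2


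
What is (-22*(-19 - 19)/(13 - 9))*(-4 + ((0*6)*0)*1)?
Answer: -836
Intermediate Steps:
(-22*(-19 - 19)/(13 - 9))*(-4 + ((0*6)*0)*1) = (-(-836)/4)*(-4 + (0*0)*1) = (-(-836)/4)*(-4 + 0*1) = (-22*(-19/2))*(-4 + 0) = 209*(-4) = -836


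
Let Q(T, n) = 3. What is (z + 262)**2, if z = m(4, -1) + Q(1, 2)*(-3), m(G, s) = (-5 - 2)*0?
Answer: 64009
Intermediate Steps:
m(G, s) = 0 (m(G, s) = -7*0 = 0)
z = -9 (z = 0 + 3*(-3) = 0 - 9 = -9)
(z + 262)**2 = (-9 + 262)**2 = 253**2 = 64009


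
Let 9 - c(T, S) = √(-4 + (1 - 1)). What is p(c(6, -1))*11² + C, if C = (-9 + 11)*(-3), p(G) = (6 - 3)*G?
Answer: 3261 - 726*I ≈ 3261.0 - 726.0*I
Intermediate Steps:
c(T, S) = 9 - 2*I (c(T, S) = 9 - √(-4 + (1 - 1)) = 9 - √(-4 + 0) = 9 - √(-4) = 9 - 2*I)
p(G) = 3*G
C = -6 (C = 2*(-3) = -6)
p(c(6, -1))*11² + C = (3*(9 - 2*I))*11² - 6 = (27 - 6*I)*121 - 6 = (3267 - 726*I) - 6 = 3261 - 726*I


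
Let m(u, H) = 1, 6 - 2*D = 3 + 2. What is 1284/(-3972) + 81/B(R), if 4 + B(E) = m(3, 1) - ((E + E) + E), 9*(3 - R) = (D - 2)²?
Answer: -12451/1655 ≈ -7.5233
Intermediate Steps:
D = ½ (D = 3 - (3 + 2)/2 = 3 - ½*5 = 3 - 5/2 = ½ ≈ 0.50000)
R = 11/4 (R = 3 - (½ - 2)²/9 = 3 - (-3/2)²/9 = 3 - ⅑*9/4 = 3 - ¼ = 11/4 ≈ 2.7500)
B(E) = -3 - 3*E (B(E) = -4 + (1 - ((E + E) + E)) = -4 + (1 - (2*E + E)) = -4 + (1 - 3*E) = -3 - 3*E)
1284/(-3972) + 81/B(R) = 1284/(-3972) + 81/(-3 - 3*11/4) = 1284*(-1/3972) + 81/(-3 - 33/4) = -107/331 + 81/(-45/4) = -107/331 + 81*(-4/45) = -107/331 - 36/5 = -12451/1655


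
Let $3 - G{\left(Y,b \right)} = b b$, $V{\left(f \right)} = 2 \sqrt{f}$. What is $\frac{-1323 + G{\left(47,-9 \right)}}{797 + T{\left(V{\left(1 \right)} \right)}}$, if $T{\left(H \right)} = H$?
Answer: $- \frac{1401}{799} \approx -1.7534$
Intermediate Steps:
$G{\left(Y,b \right)} = 3 - b^{2}$ ($G{\left(Y,b \right)} = 3 - b b = 3 - b^{2}$)
$\frac{-1323 + G{\left(47,-9 \right)}}{797 + T{\left(V{\left(1 \right)} \right)}} = \frac{-1323 + \left(3 - \left(-9\right)^{2}\right)}{797 + 2 \sqrt{1}} = \frac{-1323 + \left(3 - 81\right)}{797 + 2 \cdot 1} = \frac{-1323 + \left(3 - 81\right)}{797 + 2} = \frac{-1323 - 78}{799} = \left(-1401\right) \frac{1}{799} = - \frac{1401}{799}$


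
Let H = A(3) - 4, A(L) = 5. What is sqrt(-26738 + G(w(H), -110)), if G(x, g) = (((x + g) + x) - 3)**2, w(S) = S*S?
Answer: I*sqrt(14417) ≈ 120.07*I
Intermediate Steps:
H = 1 (H = 5 - 4 = 1)
w(S) = S**2
G(x, g) = (-3 + g + 2*x)**2 (G(x, g) = (((g + x) + x) - 3)**2 = ((g + 2*x) - 3)**2 = (-3 + g + 2*x)**2)
sqrt(-26738 + G(w(H), -110)) = sqrt(-26738 + (-3 - 110 + 2*1**2)**2) = sqrt(-26738 + (-3 - 110 + 2*1)**2) = sqrt(-26738 + (-3 - 110 + 2)**2) = sqrt(-26738 + (-111)**2) = sqrt(-26738 + 12321) = sqrt(-14417) = I*sqrt(14417)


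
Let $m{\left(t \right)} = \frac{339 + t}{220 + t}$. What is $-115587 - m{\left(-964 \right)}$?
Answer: $- \frac{85997353}{744} \approx -1.1559 \cdot 10^{5}$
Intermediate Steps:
$m{\left(t \right)} = \frac{339 + t}{220 + t}$
$-115587 - m{\left(-964 \right)} = -115587 - \frac{339 - 964}{220 - 964} = -115587 - \frac{1}{-744} \left(-625\right) = -115587 - \left(- \frac{1}{744}\right) \left(-625\right) = -115587 - \frac{625}{744} = - \frac{85997353}{744}$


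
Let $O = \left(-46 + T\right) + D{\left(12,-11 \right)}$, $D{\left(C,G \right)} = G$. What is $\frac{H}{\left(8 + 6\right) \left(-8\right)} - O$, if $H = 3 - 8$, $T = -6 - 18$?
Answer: $\frac{9077}{112} \approx 81.045$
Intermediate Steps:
$T = -24$
$H = -5$ ($H = 3 - 8 = -5$)
$O = -81$ ($O = \left(-46 - 24\right) - 11 = -70 - 11 = -81$)
$\frac{H}{\left(8 + 6\right) \left(-8\right)} - O = - \frac{5}{\left(8 + 6\right) \left(-8\right)} - -81 = - \frac{5}{14 \left(-8\right)} + 81 = - \frac{5}{-112} + 81 = \left(-5\right) \left(- \frac{1}{112}\right) + 81 = \frac{5}{112} + 81 = \frac{9077}{112}$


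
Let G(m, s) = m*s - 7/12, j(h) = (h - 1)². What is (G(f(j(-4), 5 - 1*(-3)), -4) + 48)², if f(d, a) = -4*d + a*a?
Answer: 5276209/144 ≈ 36640.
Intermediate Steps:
j(h) = (-1 + h)²
f(d, a) = a² - 4*d (f(d, a) = -4*d + a² = a² - 4*d)
G(m, s) = -7/12 + m*s (G(m, s) = m*s - 7*1/12 = m*s - 7/12 = -7/12 + m*s)
(G(f(j(-4), 5 - 1*(-3)), -4) + 48)² = ((-7/12 + ((5 - 1*(-3))² - 4*(-1 - 4)²)*(-4)) + 48)² = ((-7/12 + ((5 + 3)² - 4*(-5)²)*(-4)) + 48)² = ((-7/12 + (8² - 4*25)*(-4)) + 48)² = ((-7/12 + (64 - 100)*(-4)) + 48)² = ((-7/12 - 36*(-4)) + 48)² = ((-7/12 + 144) + 48)² = (1721/12 + 48)² = (2297/12)² = 5276209/144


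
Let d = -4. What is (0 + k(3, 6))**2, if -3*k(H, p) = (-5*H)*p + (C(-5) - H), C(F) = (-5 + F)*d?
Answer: 2809/9 ≈ 312.11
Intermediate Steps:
C(F) = 20 - 4*F (C(F) = (-5 + F)*(-4) = 20 - 4*F)
k(H, p) = -40/3 + H/3 + 5*H*p/3 (k(H, p) = -((-5*H)*p + ((20 - 4*(-5)) - H))/3 = -(-5*H*p + ((20 + 20) - H))/3 = -(-5*H*p + (40 - H))/3 = -(40 - H - 5*H*p)/3 = -40/3 + H/3 + 5*H*p/3)
(0 + k(3, 6))**2 = (0 + (-40/3 + (1/3)*3 + (5/3)*3*6))**2 = (0 + (-40/3 + 1 + 30))**2 = (0 + 53/3)**2 = (53/3)**2 = 2809/9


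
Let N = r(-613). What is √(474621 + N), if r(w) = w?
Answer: 2*√118502 ≈ 688.48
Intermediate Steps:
N = -613
√(474621 + N) = √(474621 - 613) = √474008 = 2*√118502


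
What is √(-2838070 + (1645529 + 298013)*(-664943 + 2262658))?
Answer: 2*√776305842115 ≈ 1.7622e+6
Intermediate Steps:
√(-2838070 + (1645529 + 298013)*(-664943 + 2262658)) = √(-2838070 + 1943542*1597715) = √(-2838070 + 3105226206530) = √3105223368460 = 2*√776305842115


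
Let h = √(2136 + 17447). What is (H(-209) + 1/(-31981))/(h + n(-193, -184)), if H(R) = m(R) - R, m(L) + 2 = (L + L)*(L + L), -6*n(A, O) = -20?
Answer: -167834049300/5633357207 + 50350214790*√19583/5633357207 ≈ 1221.0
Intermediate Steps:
h = √19583 ≈ 139.94
n(A, O) = 10/3 (n(A, O) = -⅙*(-20) = 10/3)
m(L) = -2 + 4*L² (m(L) = -2 + (L + L)*(L + L) = -2 + (2*L)*(2*L) = -2 + 4*L²)
H(R) = -2 - R + 4*R² (H(R) = (-2 + 4*R²) - R = -2 - R + 4*R²)
(H(-209) + 1/(-31981))/(h + n(-193, -184)) = ((-2 - 1*(-209) + 4*(-209)²) + 1/(-31981))/(√19583 + 10/3) = ((-2 + 209 + 4*43681) - 1/31981)/(10/3 + √19583) = ((-2 + 209 + 174724) - 1/31981)/(10/3 + √19583) = (174931 - 1/31981)/(10/3 + √19583) = 5594468310/(31981*(10/3 + √19583))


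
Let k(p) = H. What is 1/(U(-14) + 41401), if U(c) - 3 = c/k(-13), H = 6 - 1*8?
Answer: 1/41411 ≈ 2.4148e-5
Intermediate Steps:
H = -2 (H = 6 - 8 = -2)
k(p) = -2
U(c) = 3 - c/2 (U(c) = 3 + c/(-2) = 3 + c*(-1/2) = 3 - c/2)
1/(U(-14) + 41401) = 1/((3 - 1/2*(-14)) + 41401) = 1/((3 + 7) + 41401) = 1/(10 + 41401) = 1/41411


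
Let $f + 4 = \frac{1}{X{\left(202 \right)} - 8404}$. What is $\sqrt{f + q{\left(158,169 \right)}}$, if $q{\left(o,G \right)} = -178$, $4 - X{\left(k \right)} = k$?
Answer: $\frac{i \sqrt{13466990130}}{8602} \approx 13.491 i$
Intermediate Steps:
$X{\left(k \right)} = 4 - k$
$f = - \frac{34409}{8602}$ ($f = -4 + \frac{1}{\left(4 - 202\right) - 8404} = -4 + \frac{1}{-198 - 8404} = -4 + \frac{1}{-8602} = -4 - \frac{1}{8602} = - \frac{34409}{8602} \approx -4.0001$)
$\sqrt{f + q{\left(158,169 \right)}} = \sqrt{- \frac{34409}{8602} - 178} = \sqrt{- \frac{1565565}{8602}} = \frac{i \sqrt{13466990130}}{8602}$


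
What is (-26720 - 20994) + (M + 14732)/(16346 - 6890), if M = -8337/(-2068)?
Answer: -933017177599/19555008 ≈ -47712.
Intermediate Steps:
M = 8337/2068 (M = -8337*(-1/2068) = 8337/2068 ≈ 4.0314)
(-26720 - 20994) + (M + 14732)/(16346 - 6890) = (-26720 - 20994) + (8337/2068 + 14732)/(16346 - 6890) = -47714 + (30474113/2068)/9456 = -47714 + (30474113/2068)*(1/9456) = -47714 + 30474113/19555008 = -933017177599/19555008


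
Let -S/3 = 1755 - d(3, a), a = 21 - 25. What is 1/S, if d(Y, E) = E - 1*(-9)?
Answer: -1/5250 ≈ -0.00019048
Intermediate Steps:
a = -4
d(Y, E) = 9 + E (d(Y, E) = E + 9 = 9 + E)
S = -5250 (S = -3*(1755 - (9 - 4)) = -3*(1755 - 1*5) = -3*(1755 - 5) = -3*1750 = -5250)
1/S = 1/(-5250) = -1/5250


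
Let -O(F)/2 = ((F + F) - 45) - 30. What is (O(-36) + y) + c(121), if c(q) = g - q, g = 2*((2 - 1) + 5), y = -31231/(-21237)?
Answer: 3960076/21237 ≈ 186.47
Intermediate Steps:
y = 31231/21237 (y = -31231*(-1/21237) = 31231/21237 ≈ 1.4706)
g = 12 (g = 2*(1 + 5) = 2*6 = 12)
c(q) = 12 - q
O(F) = 150 - 4*F (O(F) = -2*(((F + F) - 45) - 30) = -2*((2*F - 45) - 30) = -2*((-45 + 2*F) - 30) = -2*(-75 + 2*F) = 150 - 4*F)
(O(-36) + y) + c(121) = ((150 - 4*(-36)) + 31231/21237) + (12 - 1*121) = ((150 + 144) + 31231/21237) + (12 - 121) = (294 + 31231/21237) - 109 = 6274909/21237 - 109 = 3960076/21237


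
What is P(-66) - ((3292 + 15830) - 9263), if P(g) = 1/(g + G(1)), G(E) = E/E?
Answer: -640836/65 ≈ -9859.0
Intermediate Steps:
G(E) = 1
P(g) = 1/(1 + g) (P(g) = 1/(g + 1) = 1/(1 + g))
P(-66) - ((3292 + 15830) - 9263) = 1/(1 - 66) - ((3292 + 15830) - 9263) = 1/(-65) - (19122 - 9263) = -1/65 - 1*9859 = -1/65 - 9859 = -640836/65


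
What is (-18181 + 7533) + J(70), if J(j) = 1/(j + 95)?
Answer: -1756919/165 ≈ -10648.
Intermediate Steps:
J(j) = 1/(95 + j)
(-18181 + 7533) + J(70) = (-18181 + 7533) + 1/(95 + 70) = -10648 + 1/165 = -1756919/165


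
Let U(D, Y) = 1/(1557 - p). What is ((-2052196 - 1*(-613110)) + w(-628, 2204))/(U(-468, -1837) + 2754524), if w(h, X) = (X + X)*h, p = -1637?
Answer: -13438148140/8797949657 ≈ -1.5274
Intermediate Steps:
w(h, X) = 2*X*h (w(h, X) = (2*X)*h = 2*X*h)
U(D, Y) = 1/3194 (U(D, Y) = 1/(1557 - 1*(-1637)) = 1/(1557 + 1637) = 1/3194)
((-2052196 - 1*(-613110)) + w(-628, 2204))/(U(-468, -1837) + 2754524) = ((-2052196 - 1*(-613110)) + 2*2204*(-628))/(1/3194 + 2754524) = ((-2052196 + 613110) - 2768224)/(8797949657/3194) = (-1439086 - 2768224)*(3194/8797949657) = -4207310*3194/8797949657 = -13438148140/8797949657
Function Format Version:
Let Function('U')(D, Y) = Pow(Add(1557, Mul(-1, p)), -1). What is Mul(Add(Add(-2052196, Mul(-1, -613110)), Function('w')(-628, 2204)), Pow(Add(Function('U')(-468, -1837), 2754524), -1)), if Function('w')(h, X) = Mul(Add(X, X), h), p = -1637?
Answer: Rational(-13438148140, 8797949657) ≈ -1.5274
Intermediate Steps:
Function('w')(h, X) = Mul(2, X, h) (Function('w')(h, X) = Mul(Mul(2, X), h) = Mul(2, X, h))
Function('U')(D, Y) = Rational(1, 3194) (Function('U')(D, Y) = Pow(Add(1557, Mul(-1, -1637)), -1) = Pow(Add(1557, 1637), -1) = Pow(3194, -1) = Rational(1, 3194))
Mul(Add(Add(-2052196, Mul(-1, -613110)), Function('w')(-628, 2204)), Pow(Add(Function('U')(-468, -1837), 2754524), -1)) = Mul(Add(Add(-2052196, Mul(-1, -613110)), Mul(2, 2204, -628)), Pow(Add(Rational(1, 3194), 2754524), -1)) = Mul(Add(Add(-2052196, 613110), -2768224), Pow(Rational(8797949657, 3194), -1)) = Mul(Add(-1439086, -2768224), Rational(3194, 8797949657)) = Mul(-4207310, Rational(3194, 8797949657)) = Rational(-13438148140, 8797949657)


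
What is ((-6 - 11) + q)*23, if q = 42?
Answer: 575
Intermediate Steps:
((-6 - 11) + q)*23 = ((-6 - 11) + 42)*23 = (-17 + 42)*23 = 25*23 = 575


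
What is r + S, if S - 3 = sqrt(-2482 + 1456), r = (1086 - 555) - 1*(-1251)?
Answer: 1785 + 3*I*sqrt(114) ≈ 1785.0 + 32.031*I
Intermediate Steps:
r = 1782 (r = 531 + 1251 = 1782)
S = 3 + 3*I*sqrt(114) (S = 3 + sqrt(-2482 + 1456) = 3 + sqrt(-1026) = 3 + 3*I*sqrt(114) ≈ 3.0 + 32.031*I)
r + S = 1782 + (3 + 3*I*sqrt(114)) = 1785 + 3*I*sqrt(114)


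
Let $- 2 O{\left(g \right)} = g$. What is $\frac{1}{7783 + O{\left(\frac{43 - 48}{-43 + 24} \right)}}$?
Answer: $\frac{38}{295749} \approx 0.00012849$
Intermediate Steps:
$O{\left(g \right)} = - \frac{g}{2}$
$\frac{1}{7783 + O{\left(\frac{43 - 48}{-43 + 24} \right)}} = \frac{1}{7783 - \frac{\left(43 - 48\right) \frac{1}{-43 + 24}}{2}} = \frac{1}{7783 - \frac{\left(-5\right) \frac{1}{-19}}{2}} = \frac{1}{7783 - \frac{\left(-5\right) \left(- \frac{1}{19}\right)}{2}} = \frac{1}{7783 - \frac{5}{38}} = \frac{1}{\frac{295749}{38}} = \frac{38}{295749}$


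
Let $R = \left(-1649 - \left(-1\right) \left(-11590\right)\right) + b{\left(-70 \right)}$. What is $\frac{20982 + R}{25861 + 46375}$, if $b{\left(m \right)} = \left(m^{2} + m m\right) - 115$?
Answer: $\frac{4357}{18059} \approx 0.24126$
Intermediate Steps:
$b{\left(m \right)} = -115 + 2 m^{2}$ ($b{\left(m \right)} = \left(m^{2} + m^{2}\right) - 115 = 2 m^{2} - 115 = -115 + 2 m^{2}$)
$R = -3554$ ($R = \left(-1649 - \left(-1\right) \left(-11590\right)\right) - \left(115 - 2 \left(-70\right)^{2}\right) = \left(-1649 - 11590\right) + \left(-115 + 2 \cdot 4900\right) = \left(-1649 - 11590\right) + \left(-115 + 9800\right) = -13239 + 9685 = -3554$)
$\frac{20982 + R}{25861 + 46375} = \frac{20982 - 3554}{25861 + 46375} = \frac{17428}{72236} = 17428 \cdot \frac{1}{72236} = \frac{4357}{18059}$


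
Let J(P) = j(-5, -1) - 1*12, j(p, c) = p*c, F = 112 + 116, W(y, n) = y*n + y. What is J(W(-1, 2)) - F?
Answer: -235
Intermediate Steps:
W(y, n) = y + n*y (W(y, n) = n*y + y = y + n*y)
F = 228
j(p, c) = c*p
J(P) = -7 (J(P) = -1*(-5) - 1*12 = 5 - 12 = -7)
J(W(-1, 2)) - F = -7 - 1*228 = -7 - 228 = -235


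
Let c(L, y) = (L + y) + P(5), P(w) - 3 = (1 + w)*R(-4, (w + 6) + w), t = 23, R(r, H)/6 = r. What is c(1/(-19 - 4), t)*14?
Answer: -38010/23 ≈ -1652.6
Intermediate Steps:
R(r, H) = 6*r
P(w) = -21 - 24*w (P(w) = 3 + (1 + w)*(6*(-4)) = 3 + (1 + w)*(-24) = 3 + (-24 - 24*w) = -21 - 24*w)
c(L, y) = -141 + L + y (c(L, y) = (L + y) + (-21 - 24*5) = (L + y) + (-21 - 120) = (L + y) - 141 = -141 + L + y)
c(1/(-19 - 4), t)*14 = (-141 + 1/(-19 - 4) + 23)*14 = (-141 + 1/(-23) + 23)*14 = (-141 - 1/23 + 23)*14 = -2715/23*14 = -38010/23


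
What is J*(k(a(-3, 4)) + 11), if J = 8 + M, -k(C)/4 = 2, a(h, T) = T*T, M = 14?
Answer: 66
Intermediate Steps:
a(h, T) = T²
k(C) = -8 (k(C) = -4*2 = -8)
J = 22 (J = 8 + 14 = 22)
J*(k(a(-3, 4)) + 11) = 22*(-8 + 11) = 22*3 = 66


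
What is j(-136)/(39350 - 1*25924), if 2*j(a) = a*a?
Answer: 4624/6713 ≈ 0.68881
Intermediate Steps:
j(a) = a**2/2 (j(a) = (a*a)/2 = a**2/2)
j(-136)/(39350 - 1*25924) = ((1/2)*(-136)**2)/(39350 - 1*25924) = ((1/2)*18496)/(39350 - 25924) = 9248/13426 = 9248*(1/13426) = 4624/6713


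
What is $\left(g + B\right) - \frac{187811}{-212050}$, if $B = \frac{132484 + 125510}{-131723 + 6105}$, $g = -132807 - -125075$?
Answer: $- \frac{102995347408151}{13318648450} \approx -7733.2$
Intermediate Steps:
$g = -7732$ ($g = -132807 + 125075 = -7732$)
$B = - \frac{128997}{62809}$ ($B = \frac{257994}{-125618} = 257994 \left(- \frac{1}{125618}\right) = - \frac{128997}{62809} \approx -2.0538$)
$\left(g + B\right) - \frac{187811}{-212050} = \left(-7732 - \frac{128997}{62809}\right) - \frac{187811}{-212050} = - \frac{485768185}{62809} - - \frac{187811}{212050} = - \frac{485768185}{62809} + \frac{187811}{212050} = - \frac{102995347408151}{13318648450}$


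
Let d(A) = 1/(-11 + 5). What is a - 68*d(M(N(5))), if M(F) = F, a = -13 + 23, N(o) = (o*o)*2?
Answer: 64/3 ≈ 21.333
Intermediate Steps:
N(o) = 2*o² (N(o) = o²*2 = 2*o²)
a = 10
d(A) = -⅙ (d(A) = 1/(-6) = -⅙)
a - 68*d(M(N(5))) = 10 - 68*(-⅙) = 10 + 34/3 = 64/3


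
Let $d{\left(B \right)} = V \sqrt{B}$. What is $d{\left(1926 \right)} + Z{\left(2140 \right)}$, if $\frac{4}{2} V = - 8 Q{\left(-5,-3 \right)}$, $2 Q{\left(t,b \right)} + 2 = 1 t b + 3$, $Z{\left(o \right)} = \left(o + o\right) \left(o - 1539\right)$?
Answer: $2572280 - 96 \sqrt{214} \approx 2.5709 \cdot 10^{6}$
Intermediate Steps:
$Z{\left(o \right)} = 2 o \left(-1539 + o\right)$
$Q{\left(t,b \right)} = \frac{1}{2} + \frac{b t}{2}$ ($Q{\left(t,b \right)} = -1 + \frac{1 t b + 3}{2} = -1 + \frac{t b + 3}{2} = -1 + \frac{b t + 3}{2} = -1 + \frac{3 + b t}{2} = -1 + \left(\frac{3}{2} + \frac{b t}{2}\right) = \frac{1}{2} + \frac{b t}{2}$)
$V = -32$ ($V = \frac{\left(-8\right) \left(\frac{1}{2} + \frac{1}{2} \left(-3\right) \left(-5\right)\right)}{2} = \frac{\left(-8\right) \left(\frac{1}{2} + \frac{15}{2}\right)}{2} = \frac{\left(-8\right) 8}{2} = \frac{1}{2} \left(-64\right) = -32$)
$d{\left(B \right)} = - 32 \sqrt{B}$
$d{\left(1926 \right)} + Z{\left(2140 \right)} = - 32 \sqrt{1926} + 2 \cdot 2140 \left(-1539 + 2140\right) = - 32 \cdot 3 \sqrt{214} + 2 \cdot 2140 \cdot 601 = - 96 \sqrt{214} + 2572280 = 2572280 - 96 \sqrt{214}$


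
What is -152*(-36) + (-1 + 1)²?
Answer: 5472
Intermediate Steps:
-152*(-36) + (-1 + 1)² = 5472 + 0² = 5472 + 0 = 5472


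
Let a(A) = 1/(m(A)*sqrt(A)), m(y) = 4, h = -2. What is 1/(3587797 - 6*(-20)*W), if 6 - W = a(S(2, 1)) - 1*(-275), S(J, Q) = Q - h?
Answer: 3555517/12641701136989 + 10*sqrt(3)/12641701136989 ≈ 2.8125e-7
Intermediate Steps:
S(J, Q) = 2 + Q (S(J, Q) = Q - 1*(-2) = Q + 2 = 2 + Q)
a(A) = 1/(4*sqrt(A))
W = -269 - sqrt(3)/12 (W = 6 - (1/(4*sqrt(2 + 1)) - 1*(-275)) = 6 - (1/(4*sqrt(3)) + 275) = 6 - ((sqrt(3)/3)/4 + 275) = 6 - (sqrt(3)/12 + 275) = 6 - (275 + sqrt(3)/12) = 6 + (-275 - sqrt(3)/12) = -269 - sqrt(3)/12 ≈ -269.14)
1/(3587797 - 6*(-20)*W) = 1/(3587797 - 6*(-20)*(-269 - sqrt(3)/12)) = 1/(3587797 - (-120)*(-269 - sqrt(3)/12)) = 1/(3587797 - (32280 + 10*sqrt(3))) = 1/(3587797 + (-32280 - 10*sqrt(3))) = 1/(3555517 - 10*sqrt(3))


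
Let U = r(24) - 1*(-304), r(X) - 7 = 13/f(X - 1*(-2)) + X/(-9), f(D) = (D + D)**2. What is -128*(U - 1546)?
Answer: 6178408/39 ≈ 1.5842e+5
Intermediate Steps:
f(D) = 4*D**2 (f(D) = (2*D)**2 = 4*D**2)
r(X) = 7 - X/9 + 13/(4*(2 + X)**2) (r(X) = 7 + (13/((4*(X - 1*(-2))**2)) + X/(-9)) = 7 + (13/((4*(X + 2)**2)) + X*(-1/9)) = 7 + (13/((4*(2 + X)**2)) - X/9) = 7 + (13*(1/(4*(2 + X)**2)) - X/9) = 7 + (13/(4*(2 + X)**2) - X/9) = 7 + (-X/9 + 13/(4*(2 + X)**2)) = 7 - X/9 + 13/(4*(2 + X)**2))
U = 192403/624 (U = (7 - 1/9*24 + 13/(4*(2 + 24)**2)) - 1*(-304) = (7 - 8/3 + (13/4)/26**2) + 304 = (7 - 8/3 + (13/4)*(1/676)) + 304 = (7 - 8/3 + 1/208) + 304 = 2707/624 + 304 = 192403/624 ≈ 308.34)
-128*(U - 1546) = -128*(192403/624 - 1546) = -128*(-772301/624) = 6178408/39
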